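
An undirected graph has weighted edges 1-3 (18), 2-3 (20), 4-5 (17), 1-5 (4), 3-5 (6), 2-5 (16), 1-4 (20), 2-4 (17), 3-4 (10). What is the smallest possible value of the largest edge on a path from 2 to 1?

Some routes from 2 to 1:
2 → 4 → 5 → 1: max(17, 17, 4) = 17
2 → 5 → 1: max(16, 4) = 16
2 → 4 → 3 → 5 → 1: max(17, 10, 6, 4) = 17
2 → 4 → 5 → 3 → 1: max(17, 17, 6, 18) = 18
The minimum achievable maximum is 16.

16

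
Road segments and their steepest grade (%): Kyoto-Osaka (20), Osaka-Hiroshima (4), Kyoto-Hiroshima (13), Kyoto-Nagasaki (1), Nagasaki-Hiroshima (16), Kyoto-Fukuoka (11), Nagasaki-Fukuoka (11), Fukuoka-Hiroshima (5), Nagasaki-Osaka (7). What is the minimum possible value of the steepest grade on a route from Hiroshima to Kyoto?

7

Checking several routes:
Hiroshima→Osaka→Nagasaki→Kyoto: max(4, 7, 1) = 7
Hiroshima→Osaka→Nagasaki→Fukuoka→Kyoto: max(4, 7, 11, 11) = 11
Hiroshima→Fukuoka→Kyoto: max(5, 11) = 11
The minimum achievable maximum is 7%.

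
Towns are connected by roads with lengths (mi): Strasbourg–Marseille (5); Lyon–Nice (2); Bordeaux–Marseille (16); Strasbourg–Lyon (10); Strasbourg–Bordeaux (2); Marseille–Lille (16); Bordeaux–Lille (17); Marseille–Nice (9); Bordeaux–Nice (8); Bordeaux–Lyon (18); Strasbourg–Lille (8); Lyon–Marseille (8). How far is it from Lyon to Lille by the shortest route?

Comparing a few candidate routes:
Lyon -> Nice -> Marseille -> Strasbourg -> Lille: 2 + 9 + 5 + 8 = 24
Lyon -> Strasbourg -> Lille: 10 + 8 = 18
Lyon -> Nice -> Bordeaux -> Lille: 2 + 8 + 17 = 27
Lyon -> Nice -> Bordeaux -> Strasbourg -> Lille: 2 + 8 + 2 + 8 = 20
Lyon -> Marseille -> Strasbourg -> Lille: 8 + 5 + 8 = 21
Lyon -> Marseille -> Lille: 8 + 16 = 24
The minimum is 18 mi.

18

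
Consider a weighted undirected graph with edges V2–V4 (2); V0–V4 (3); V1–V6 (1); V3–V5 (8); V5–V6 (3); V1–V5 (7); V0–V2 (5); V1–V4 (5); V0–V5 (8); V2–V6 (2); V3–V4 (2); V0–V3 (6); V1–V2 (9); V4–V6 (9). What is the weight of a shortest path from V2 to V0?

A few of the V2→V0 routes:
V2 - V4 - V3 - V0: 2 + 2 + 6 = 10
V2 - V6 - V1 - V4 - V0: 2 + 1 + 5 + 3 = 11
V2 - V0: 5
V2 - V4 - V0: 2 + 3 = 5
V2 - V6 - V5 - V0: 2 + 3 + 8 = 13
Best route has total 5.

5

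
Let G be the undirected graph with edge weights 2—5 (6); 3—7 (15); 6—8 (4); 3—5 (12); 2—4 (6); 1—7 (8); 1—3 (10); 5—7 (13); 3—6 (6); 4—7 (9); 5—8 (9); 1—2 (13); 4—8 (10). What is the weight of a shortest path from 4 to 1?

Comparing a few candidate routes:
4 - 7 - 1: 9 + 8 = 17
4 - 2 - 1: 6 + 13 = 19
4 - 8 - 6 - 3 - 1: 10 + 4 + 6 + 10 = 30
4 - 2 - 5 - 7 - 1: 6 + 6 + 13 + 8 = 33
Shortest: 17.

17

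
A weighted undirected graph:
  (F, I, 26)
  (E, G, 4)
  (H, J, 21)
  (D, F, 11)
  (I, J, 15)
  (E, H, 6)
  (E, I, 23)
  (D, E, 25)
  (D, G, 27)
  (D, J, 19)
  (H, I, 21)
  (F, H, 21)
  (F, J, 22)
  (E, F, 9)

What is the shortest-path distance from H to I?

Comparing a few candidate routes:
H - E - F - I: 6 + 9 + 26 = 41
H - J - I: 21 + 15 = 36
H - E - I: 6 + 23 = 29
H - I: 21
The minimum is 21.

21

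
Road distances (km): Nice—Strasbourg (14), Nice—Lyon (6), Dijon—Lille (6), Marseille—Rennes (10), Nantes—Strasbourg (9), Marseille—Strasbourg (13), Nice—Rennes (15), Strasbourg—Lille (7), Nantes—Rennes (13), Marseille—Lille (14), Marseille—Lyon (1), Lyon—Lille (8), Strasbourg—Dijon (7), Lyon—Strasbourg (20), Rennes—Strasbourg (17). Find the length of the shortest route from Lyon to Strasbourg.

14

Comparing a few candidate routes:
Lyon→Lille→Strasbourg: 8 + 7 = 15
Lyon→Nice→Strasbourg: 6 + 14 = 20
Lyon→Lille→Dijon→Strasbourg: 8 + 6 + 7 = 21
Lyon→Marseille→Strasbourg: 1 + 13 = 14
Lyon→Strasbourg: 20
Best route has total 14 km.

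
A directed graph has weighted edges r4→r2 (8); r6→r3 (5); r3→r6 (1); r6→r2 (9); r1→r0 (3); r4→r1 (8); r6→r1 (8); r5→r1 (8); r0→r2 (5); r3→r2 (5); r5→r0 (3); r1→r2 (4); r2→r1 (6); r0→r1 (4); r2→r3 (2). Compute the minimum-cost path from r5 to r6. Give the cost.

11

Candidate routes:
r5-r0-r1-r2-r3-r6: 3 + 4 + 4 + 2 + 1 = 14
r5-r1-r2-r3-r6: 8 + 4 + 2 + 1 = 15
r5-r0-r2-r3-r6: 3 + 5 + 2 + 1 = 11
r5-r1-r0-r2-r3-r6: 8 + 3 + 5 + 2 + 1 = 19
The minimum is 11.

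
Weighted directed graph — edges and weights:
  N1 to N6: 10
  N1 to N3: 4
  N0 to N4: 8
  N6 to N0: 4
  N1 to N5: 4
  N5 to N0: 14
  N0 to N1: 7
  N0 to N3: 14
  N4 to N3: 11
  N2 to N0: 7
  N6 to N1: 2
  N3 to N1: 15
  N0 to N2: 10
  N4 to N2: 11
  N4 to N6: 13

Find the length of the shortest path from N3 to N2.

39

Candidate routes:
N3-N1-N5-N0-N2: 15 + 4 + 14 + 10 = 43
N3-N1-N6-N0-N2: 15 + 10 + 4 + 10 = 39
N3-N1-N5-N0-N4-N2: 15 + 4 + 14 + 8 + 11 = 52
N3-N1-N6-N0-N4-N2: 15 + 10 + 4 + 8 + 11 = 48
The minimum is 39.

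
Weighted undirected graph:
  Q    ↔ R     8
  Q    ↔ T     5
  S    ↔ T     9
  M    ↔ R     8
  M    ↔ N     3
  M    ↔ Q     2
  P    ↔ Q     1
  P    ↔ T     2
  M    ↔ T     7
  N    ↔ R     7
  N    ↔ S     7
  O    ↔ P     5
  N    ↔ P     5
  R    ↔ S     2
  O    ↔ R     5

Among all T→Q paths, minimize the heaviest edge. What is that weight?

2

Some routes from T to Q:
T-Q: max(5) = 5
T-P-N-M-Q: max(2, 5, 3, 2) = 5
T-P-O-R-N-M-Q: max(2, 5, 5, 7, 3, 2) = 7
T-P-Q: max(2, 1) = 2
Smallest bottleneck: 2.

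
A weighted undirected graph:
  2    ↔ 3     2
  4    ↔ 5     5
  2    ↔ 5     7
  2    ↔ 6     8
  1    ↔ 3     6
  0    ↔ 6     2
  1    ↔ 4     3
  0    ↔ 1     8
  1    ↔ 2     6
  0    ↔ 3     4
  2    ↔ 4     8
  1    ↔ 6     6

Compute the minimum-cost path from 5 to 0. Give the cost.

Checking several routes:
5→4→1→0: 5 + 3 + 8 = 16
5→4→1→6→0: 5 + 3 + 6 + 2 = 16
5→2→3→0: 7 + 2 + 4 = 13
5→2→6→0: 7 + 8 + 2 = 17
5→4→1→3→0: 5 + 3 + 6 + 4 = 18
Shortest: 13.

13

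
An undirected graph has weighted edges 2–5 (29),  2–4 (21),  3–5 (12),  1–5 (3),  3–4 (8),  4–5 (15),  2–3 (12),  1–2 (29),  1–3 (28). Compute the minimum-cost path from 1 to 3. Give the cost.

Some routes from 1 to 3:
1 - 2 - 3: 29 + 12 = 41
1 - 5 - 4 - 3: 3 + 15 + 8 = 26
1 - 5 - 2 - 3: 3 + 29 + 12 = 44
1 - 5 - 3: 3 + 12 = 15
1 - 3: 28
The minimum is 15.

15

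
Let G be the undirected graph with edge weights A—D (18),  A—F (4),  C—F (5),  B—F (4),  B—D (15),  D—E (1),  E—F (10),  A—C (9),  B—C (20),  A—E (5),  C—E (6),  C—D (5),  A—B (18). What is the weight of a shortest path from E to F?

9

Some routes from E to F:
E -> A -> F: 5 + 4 = 9
E -> F: 10
E -> D -> C -> F: 1 + 5 + 5 = 11
Shortest: 9.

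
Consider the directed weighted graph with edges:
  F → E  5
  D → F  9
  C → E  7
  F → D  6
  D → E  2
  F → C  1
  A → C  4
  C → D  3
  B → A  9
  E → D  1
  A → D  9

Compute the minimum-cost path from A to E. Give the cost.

9

A few of the A→E routes:
A→C→E: 4 + 7 = 11
A→C→D→E: 4 + 3 + 2 = 9
A→C→D→F→E: 4 + 3 + 9 + 5 = 21
A→D→E: 9 + 2 = 11
Best route has total 9.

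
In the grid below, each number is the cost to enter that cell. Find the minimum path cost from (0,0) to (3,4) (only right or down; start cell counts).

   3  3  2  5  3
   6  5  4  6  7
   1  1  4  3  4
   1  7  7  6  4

One optimal route is (0,0) (1,0) (2,0) (2,1) (2,2) (2,3) (2,4) (3,4).
Its cost is 3 + 6 + 1 + 1 + 4 + 3 + 4 + 4 = 26.

26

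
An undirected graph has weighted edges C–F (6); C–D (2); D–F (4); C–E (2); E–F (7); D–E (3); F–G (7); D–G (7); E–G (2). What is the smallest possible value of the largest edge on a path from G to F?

4

Some routes from G to F:
G-E-D-F: max(2, 3, 4) = 4
G-E-C-F: max(2, 2, 6) = 6
G-E-C-D-F: max(2, 2, 2, 4) = 4
G-E-D-C-F: max(2, 3, 2, 6) = 6
G-E-F: max(2, 7) = 7
G-F: max(7) = 7
Best route has worst link 4.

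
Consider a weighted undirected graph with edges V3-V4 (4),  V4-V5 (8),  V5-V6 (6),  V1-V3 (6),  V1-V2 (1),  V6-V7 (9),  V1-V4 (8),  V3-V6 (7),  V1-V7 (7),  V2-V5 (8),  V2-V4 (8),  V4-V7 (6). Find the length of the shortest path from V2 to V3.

A few of the V2→V3 routes:
V2 -> V1 -> V4 -> V3: 1 + 8 + 4 = 13
V2 -> V1 -> V7 -> V4 -> V3: 1 + 7 + 6 + 4 = 18
V2 -> V5 -> V4 -> V3: 8 + 8 + 4 = 20
V2 -> V1 -> V3: 1 + 6 = 7
V2 -> V4 -> V3: 8 + 4 = 12
The minimum is 7.

7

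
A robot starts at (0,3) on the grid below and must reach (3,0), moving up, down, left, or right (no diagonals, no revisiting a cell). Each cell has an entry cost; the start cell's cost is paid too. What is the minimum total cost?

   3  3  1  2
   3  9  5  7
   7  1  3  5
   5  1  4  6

18

Take r0c3→r0c2→r1c2→r2c2→r2c1→r3c1→r3c0 for a total of 2 + 1 + 5 + 3 + 1 + 1 + 5 = 18.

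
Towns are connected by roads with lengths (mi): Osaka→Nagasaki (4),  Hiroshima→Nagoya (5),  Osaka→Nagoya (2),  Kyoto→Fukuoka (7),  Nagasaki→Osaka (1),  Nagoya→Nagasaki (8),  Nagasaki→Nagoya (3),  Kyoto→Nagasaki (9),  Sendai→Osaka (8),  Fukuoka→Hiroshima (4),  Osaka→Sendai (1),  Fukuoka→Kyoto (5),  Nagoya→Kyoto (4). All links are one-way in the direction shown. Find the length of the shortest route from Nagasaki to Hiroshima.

Paths from Nagasaki to Hiroshima:
Nagasaki -> Osaka -> Nagoya -> Kyoto -> Fukuoka -> Hiroshima: 1 + 2 + 4 + 7 + 4 = 18
Nagasaki -> Nagoya -> Kyoto -> Fukuoka -> Hiroshima: 3 + 4 + 7 + 4 = 18
Best route has total 18 mi.

18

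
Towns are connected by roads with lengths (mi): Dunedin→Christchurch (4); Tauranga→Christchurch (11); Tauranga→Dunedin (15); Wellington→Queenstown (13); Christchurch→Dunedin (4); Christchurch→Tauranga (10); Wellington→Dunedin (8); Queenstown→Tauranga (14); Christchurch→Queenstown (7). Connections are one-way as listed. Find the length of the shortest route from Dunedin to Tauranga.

Candidate routes:
Dunedin -> Christchurch -> Tauranga: 4 + 10 = 14
Dunedin -> Christchurch -> Queenstown -> Tauranga: 4 + 7 + 14 = 25
Shortest: 14 mi.

14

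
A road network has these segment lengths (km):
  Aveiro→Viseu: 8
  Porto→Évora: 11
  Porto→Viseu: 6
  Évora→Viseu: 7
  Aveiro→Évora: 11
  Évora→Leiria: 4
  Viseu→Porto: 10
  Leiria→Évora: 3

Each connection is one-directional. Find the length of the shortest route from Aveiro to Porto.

18

Routes from Aveiro to Porto:
Aveiro→Évora→Viseu→Porto: 11 + 7 + 10 = 28
Aveiro→Viseu→Porto: 8 + 10 = 18
Best route has total 18 km.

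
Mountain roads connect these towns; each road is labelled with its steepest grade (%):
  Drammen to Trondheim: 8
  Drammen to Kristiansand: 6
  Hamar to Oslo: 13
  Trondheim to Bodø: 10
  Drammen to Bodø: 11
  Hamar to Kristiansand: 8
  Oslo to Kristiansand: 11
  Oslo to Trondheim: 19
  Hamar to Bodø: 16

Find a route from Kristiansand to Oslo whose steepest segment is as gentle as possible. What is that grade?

11

A few of the Kristiansand→Oslo routes:
Kristiansand -> Oslo: max(11) = 11
Kristiansand -> Hamar -> Oslo: max(8, 13) = 13
Kristiansand -> Drammen -> Bodø -> Hamar -> Oslo: max(6, 11, 16, 13) = 16
Kristiansand -> Drammen -> Trondheim -> Bodø -> Hamar -> Oslo: max(6, 8, 10, 16, 13) = 16
Best route has worst link 11%.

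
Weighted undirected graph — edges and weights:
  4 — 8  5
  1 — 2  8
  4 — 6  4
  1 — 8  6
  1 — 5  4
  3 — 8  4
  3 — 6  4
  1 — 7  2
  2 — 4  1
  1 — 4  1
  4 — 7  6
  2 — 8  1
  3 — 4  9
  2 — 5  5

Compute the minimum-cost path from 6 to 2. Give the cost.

Checking several routes:
6-4-2: 4 + 1 = 5
6-4-8-2: 4 + 5 + 1 = 10
6-4-1-8-2: 4 + 1 + 6 + 1 = 12
6-3-8-2: 4 + 4 + 1 = 9
Best route has total 5.

5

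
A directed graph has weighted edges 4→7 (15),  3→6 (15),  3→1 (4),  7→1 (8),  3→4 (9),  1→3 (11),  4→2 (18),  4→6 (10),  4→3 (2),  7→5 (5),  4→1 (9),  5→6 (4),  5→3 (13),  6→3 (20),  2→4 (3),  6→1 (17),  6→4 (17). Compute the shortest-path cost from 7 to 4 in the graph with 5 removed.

Paths from 7 to 4 avoiding 5:
7-1-3-4: 8 + 11 + 9 = 28
7-1-3-6-4: 8 + 11 + 15 + 17 = 51
Shortest: 28.

28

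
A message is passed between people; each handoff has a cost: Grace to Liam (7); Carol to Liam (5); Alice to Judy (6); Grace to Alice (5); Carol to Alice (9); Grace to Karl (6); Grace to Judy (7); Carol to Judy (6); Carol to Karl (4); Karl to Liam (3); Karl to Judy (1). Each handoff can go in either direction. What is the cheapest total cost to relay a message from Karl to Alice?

7

Checking several routes:
Karl -> Judy -> Alice: 1 + 6 = 7
Karl -> Judy -> Grace -> Alice: 1 + 7 + 5 = 13
Karl -> Grace -> Alice: 6 + 5 = 11
Karl -> Liam -> Grace -> Alice: 3 + 7 + 5 = 15
Karl -> Carol -> Alice: 4 + 9 = 13
The minimum is 7.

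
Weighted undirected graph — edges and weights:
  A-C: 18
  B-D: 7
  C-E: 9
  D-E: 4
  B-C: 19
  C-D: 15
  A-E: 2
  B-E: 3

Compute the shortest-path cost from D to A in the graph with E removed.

Candidate routes:
D-B-C-A: 7 + 19 + 18 = 44
D-C-A: 15 + 18 = 33
Best route has total 33.

33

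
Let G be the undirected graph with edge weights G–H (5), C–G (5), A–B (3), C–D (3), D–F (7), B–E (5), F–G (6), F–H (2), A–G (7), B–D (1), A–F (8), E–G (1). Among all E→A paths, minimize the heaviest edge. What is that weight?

5

Checking several routes:
E -> G -> C -> D -> B -> A: max(1, 5, 3, 1, 3) = 5
E -> B -> D -> F -> H -> G -> A: max(5, 1, 7, 2, 5, 7) = 7
E -> B -> A: max(5, 3) = 5
The minimum achievable maximum is 5.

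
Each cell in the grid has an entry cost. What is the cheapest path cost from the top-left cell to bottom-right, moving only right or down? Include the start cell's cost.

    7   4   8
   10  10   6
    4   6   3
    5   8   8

36

One optimal route is [0,0]→[0,1]→[0,2]→[1,2]→[2,2]→[3,2].
Its cost is 7 + 4 + 8 + 6 + 3 + 8 = 36.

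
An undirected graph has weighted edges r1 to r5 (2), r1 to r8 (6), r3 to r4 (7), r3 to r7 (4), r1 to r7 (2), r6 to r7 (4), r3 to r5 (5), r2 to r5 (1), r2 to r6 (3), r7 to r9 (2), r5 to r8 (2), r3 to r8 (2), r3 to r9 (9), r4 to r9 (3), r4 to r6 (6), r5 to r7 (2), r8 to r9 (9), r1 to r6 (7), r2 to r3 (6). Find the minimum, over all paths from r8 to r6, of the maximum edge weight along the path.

Some routes from r8 to r6:
r8 -> r5 -> r2 -> r6: max(2, 1, 3) = 3
r8 -> r3 -> r7 -> r6: max(2, 4, 4) = 4
r8 -> r3 -> r7 -> r5 -> r2 -> r6: max(2, 4, 2, 1, 3) = 4
r8 -> r5 -> r1 -> r7 -> r6: max(2, 2, 2, 4) = 4
r8 -> r3 -> r7 -> r1 -> r5 -> r2 -> r6: max(2, 4, 2, 2, 1, 3) = 4
r8 -> r5 -> r7 -> r6: max(2, 2, 4) = 4
The minimum achievable maximum is 3.

3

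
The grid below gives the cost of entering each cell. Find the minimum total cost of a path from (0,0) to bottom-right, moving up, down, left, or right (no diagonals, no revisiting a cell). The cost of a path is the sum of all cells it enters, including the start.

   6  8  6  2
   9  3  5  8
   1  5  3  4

Take (0,0) -> (1,0) -> (2,0) -> (2,1) -> (2,2) -> (2,3) for a total of 6 + 9 + 1 + 5 + 3 + 4 = 28.

28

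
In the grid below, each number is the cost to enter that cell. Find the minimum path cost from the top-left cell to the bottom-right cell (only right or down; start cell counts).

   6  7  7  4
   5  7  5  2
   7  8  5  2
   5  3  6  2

29

One optimal route is [0,0] [1,0] [1,1] [1,2] [1,3] [2,3] [3,3].
Its cost is 6 + 5 + 7 + 5 + 2 + 2 + 2 = 29.
(Top row then right column would cost 30.)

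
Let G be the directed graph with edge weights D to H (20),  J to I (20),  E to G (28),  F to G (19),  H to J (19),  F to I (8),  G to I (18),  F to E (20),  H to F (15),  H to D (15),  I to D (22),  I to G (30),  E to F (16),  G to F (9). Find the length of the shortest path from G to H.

59

Routes from G to H:
G -> I -> D -> H: 18 + 22 + 20 = 60
G -> F -> I -> D -> H: 9 + 8 + 22 + 20 = 59
Best route has total 59.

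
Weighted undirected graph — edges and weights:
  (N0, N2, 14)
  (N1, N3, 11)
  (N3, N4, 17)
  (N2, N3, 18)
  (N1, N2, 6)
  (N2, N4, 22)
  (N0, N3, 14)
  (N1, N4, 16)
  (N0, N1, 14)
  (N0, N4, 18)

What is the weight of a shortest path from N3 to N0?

Some routes from N3 to N0:
N3→N0: 14
N3→N1→N0: 11 + 14 = 25
N3→N1→N2→N0: 11 + 6 + 14 = 31
Best route has total 14.

14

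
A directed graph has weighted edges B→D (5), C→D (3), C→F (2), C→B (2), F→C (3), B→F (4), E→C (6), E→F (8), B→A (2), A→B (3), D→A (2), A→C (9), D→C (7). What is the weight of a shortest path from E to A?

10

Some routes from E to A:
E - F - C - B - A: 8 + 3 + 2 + 2 = 15
E - C - B - A: 6 + 2 + 2 = 10
E - C - D - A: 6 + 3 + 2 = 11
E - C - B - D - A: 6 + 2 + 5 + 2 = 15
Best route has total 10.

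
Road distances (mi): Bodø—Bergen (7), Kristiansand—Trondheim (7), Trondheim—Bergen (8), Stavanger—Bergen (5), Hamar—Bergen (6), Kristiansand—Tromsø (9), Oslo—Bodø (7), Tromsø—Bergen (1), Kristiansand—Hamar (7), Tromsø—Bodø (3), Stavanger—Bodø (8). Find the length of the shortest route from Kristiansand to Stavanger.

A few of the Kristiansand→Stavanger routes:
Kristiansand - Tromsø - Bodø - Bergen - Stavanger: 9 + 3 + 7 + 5 = 24
Kristiansand - Hamar - Bergen - Stavanger: 7 + 6 + 5 = 18
Kristiansand - Hamar - Bergen - Tromsø - Bodø - Stavanger: 7 + 6 + 1 + 3 + 8 = 25
Kristiansand - Tromsø - Bodø - Stavanger: 9 + 3 + 8 = 20
Kristiansand - Trondheim - Bergen - Stavanger: 7 + 8 + 5 = 20
Kristiansand - Tromsø - Bergen - Stavanger: 9 + 1 + 5 = 15
Shortest: 15 mi.

15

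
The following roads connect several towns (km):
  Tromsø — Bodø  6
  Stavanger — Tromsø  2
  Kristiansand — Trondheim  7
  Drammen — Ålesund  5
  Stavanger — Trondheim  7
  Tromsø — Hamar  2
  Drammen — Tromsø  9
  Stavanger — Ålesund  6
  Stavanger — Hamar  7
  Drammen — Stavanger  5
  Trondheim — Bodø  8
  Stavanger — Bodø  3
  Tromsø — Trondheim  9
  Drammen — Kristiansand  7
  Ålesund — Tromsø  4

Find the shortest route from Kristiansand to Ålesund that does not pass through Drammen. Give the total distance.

Checking several routes:
Kristiansand -> Trondheim -> Bodø -> Stavanger -> Tromsø -> Ålesund: 7 + 8 + 3 + 2 + 4 = 24
Kristiansand -> Trondheim -> Stavanger -> Tromsø -> Ålesund: 7 + 7 + 2 + 4 = 20
Kristiansand -> Trondheim -> Tromsø -> Ålesund: 7 + 9 + 4 = 20
Kristiansand -> Trondheim -> Stavanger -> Ålesund: 7 + 7 + 6 = 20
Kristiansand -> Trondheim -> Tromsø -> Stavanger -> Ålesund: 7 + 9 + 2 + 6 = 24
Best route has total 20 km.

20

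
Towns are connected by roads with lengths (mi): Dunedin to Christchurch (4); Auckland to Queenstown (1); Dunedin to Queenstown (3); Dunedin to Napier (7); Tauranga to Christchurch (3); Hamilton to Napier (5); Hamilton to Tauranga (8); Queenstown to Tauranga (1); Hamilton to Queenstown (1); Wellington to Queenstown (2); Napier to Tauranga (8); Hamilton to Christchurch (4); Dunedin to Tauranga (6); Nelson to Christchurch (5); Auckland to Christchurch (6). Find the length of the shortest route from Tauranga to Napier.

7

Checking several routes:
Tauranga - Christchurch - Hamilton - Napier: 3 + 4 + 5 = 12
Tauranga - Queenstown - Hamilton - Napier: 1 + 1 + 5 = 7
Tauranga - Hamilton - Napier: 8 + 5 = 13
Tauranga - Napier: 8
Tauranga - Queenstown - Dunedin - Napier: 1 + 3 + 7 = 11
Tauranga - Dunedin - Napier: 6 + 7 = 13
The minimum is 7 mi.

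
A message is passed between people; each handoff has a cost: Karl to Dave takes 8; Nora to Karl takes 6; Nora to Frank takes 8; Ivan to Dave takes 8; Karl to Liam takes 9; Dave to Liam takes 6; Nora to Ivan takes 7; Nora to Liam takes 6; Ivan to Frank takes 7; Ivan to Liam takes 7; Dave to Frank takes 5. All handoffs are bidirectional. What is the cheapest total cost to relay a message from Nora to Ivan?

7

Checking several routes:
Nora → Liam → Dave → Ivan: 6 + 6 + 8 = 20
Nora → Frank → Ivan: 8 + 7 = 15
Nora → Liam → Ivan: 6 + 7 = 13
Nora → Ivan: 7
Shortest: 7.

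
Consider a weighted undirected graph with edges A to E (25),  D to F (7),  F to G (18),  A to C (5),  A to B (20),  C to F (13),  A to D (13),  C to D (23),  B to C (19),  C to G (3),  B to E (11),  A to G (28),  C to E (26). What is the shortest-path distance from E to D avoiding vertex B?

38

Some routes from E to D avoiding B:
E -> A -> C -> D: 25 + 5 + 23 = 53
E -> C -> D: 26 + 23 = 49
E -> C -> F -> D: 26 + 13 + 7 = 46
E -> A -> D: 25 + 13 = 38
E -> C -> A -> D: 26 + 5 + 13 = 44
E -> A -> C -> F -> D: 25 + 5 + 13 + 7 = 50
The minimum is 38.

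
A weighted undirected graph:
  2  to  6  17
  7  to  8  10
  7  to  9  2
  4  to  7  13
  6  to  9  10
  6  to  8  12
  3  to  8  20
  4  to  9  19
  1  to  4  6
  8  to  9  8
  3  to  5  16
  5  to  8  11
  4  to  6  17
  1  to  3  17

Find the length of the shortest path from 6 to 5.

23

A few of the 6→5 routes:
6-9-7-8-5: 10 + 2 + 10 + 11 = 33
6-9-8-5: 10 + 8 + 11 = 29
6-8-3-5: 12 + 20 + 16 = 48
6-8-5: 12 + 11 = 23
The minimum is 23.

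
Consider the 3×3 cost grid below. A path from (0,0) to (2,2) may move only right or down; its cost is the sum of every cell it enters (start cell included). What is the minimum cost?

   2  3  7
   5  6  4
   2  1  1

One optimal route is r0c0 -> r1c0 -> r2c0 -> r2c1 -> r2c2.
Its cost is 2 + 5 + 2 + 1 + 1 = 11.

11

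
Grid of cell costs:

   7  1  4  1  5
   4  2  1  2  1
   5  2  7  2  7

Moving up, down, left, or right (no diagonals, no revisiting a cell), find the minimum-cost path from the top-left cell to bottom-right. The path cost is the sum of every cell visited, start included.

21

One optimal route is (0,0) → (0,1) → (1,1) → (1,2) → (1,3) → (1,4) → (2,4).
Its cost is 7 + 1 + 2 + 1 + 2 + 1 + 7 = 21.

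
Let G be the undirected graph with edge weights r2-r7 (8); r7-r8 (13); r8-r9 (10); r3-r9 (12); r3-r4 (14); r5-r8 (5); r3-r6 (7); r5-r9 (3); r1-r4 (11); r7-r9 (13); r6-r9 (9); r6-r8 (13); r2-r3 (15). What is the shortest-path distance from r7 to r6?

22

Comparing a few candidate routes:
r7 -> r8 -> r6: 13 + 13 = 26
r7 -> r2 -> r3 -> r6: 8 + 15 + 7 = 30
r7 -> r8 -> r5 -> r9 -> r6: 13 + 5 + 3 + 9 = 30
r7 -> r9 -> r6: 13 + 9 = 22
r7 -> r8 -> r9 -> r6: 13 + 10 + 9 = 32
Best route has total 22.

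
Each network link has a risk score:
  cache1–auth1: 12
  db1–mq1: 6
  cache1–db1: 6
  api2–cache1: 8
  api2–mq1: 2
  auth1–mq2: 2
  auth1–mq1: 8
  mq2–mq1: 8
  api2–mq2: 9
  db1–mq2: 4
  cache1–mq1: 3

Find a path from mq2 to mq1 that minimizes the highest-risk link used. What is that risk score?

Checking several routes:
mq2 - mq1: max(8) = 8
mq2 - db1 - cache1 - api2 - mq1: max(4, 6, 8, 2) = 8
mq2 - auth1 - mq1: max(2, 8) = 8
mq2 - db1 - mq1: max(4, 6) = 6
mq2 - api2 - cache1 - db1 - mq1: max(9, 8, 6, 6) = 9
mq2 - db1 - cache1 - mq1: max(4, 6, 3) = 6
The minimum achievable maximum is 6.

6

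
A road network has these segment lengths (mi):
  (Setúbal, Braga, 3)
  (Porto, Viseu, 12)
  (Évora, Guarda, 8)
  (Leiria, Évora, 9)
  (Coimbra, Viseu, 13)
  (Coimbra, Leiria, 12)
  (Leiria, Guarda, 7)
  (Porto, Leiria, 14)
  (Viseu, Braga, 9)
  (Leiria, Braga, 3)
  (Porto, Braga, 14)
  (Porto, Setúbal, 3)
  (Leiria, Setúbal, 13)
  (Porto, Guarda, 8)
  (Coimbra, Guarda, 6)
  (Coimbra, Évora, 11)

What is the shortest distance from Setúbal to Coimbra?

Comparing a few candidate routes:
Setúbal → Braga → Leiria → Guarda → Coimbra: 3 + 3 + 7 + 6 = 19
Setúbal → Braga → Leiria → Coimbra: 3 + 3 + 12 = 18
Setúbal → Porto → Guarda → Coimbra: 3 + 8 + 6 = 17
Shortest: 17 mi.

17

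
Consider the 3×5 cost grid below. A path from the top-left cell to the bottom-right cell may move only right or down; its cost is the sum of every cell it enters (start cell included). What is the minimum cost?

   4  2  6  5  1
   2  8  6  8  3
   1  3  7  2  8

Cheapest: (0,0) -> (1,0) -> (2,0) -> (2,1) -> (2,2) -> (2,3) -> (2,4)
  4 + 2 + 1 + 3 + 7 + 2 + 8 = 27
(Top row then right column would cost 29.)

27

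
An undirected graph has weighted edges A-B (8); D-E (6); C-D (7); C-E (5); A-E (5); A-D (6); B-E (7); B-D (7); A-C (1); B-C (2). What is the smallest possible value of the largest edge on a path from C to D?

6

Checking several routes:
C -> A -> E -> D: max(1, 5, 6) = 6
C -> A -> D: max(1, 6) = 6
C -> E -> D: max(5, 6) = 6
Best route has worst link 6.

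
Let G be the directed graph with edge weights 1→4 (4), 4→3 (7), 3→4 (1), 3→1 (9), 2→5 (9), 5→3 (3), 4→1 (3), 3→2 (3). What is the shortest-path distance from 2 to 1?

16

Paths from 2 to 1:
2 → 5 → 3 → 4 → 1: 9 + 3 + 1 + 3 = 16
2 → 5 → 3 → 1: 9 + 3 + 9 = 21
Shortest: 16.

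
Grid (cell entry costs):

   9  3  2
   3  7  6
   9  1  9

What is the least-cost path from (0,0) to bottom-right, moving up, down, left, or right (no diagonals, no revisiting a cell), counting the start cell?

29

Take r0c0 r0c1 r0c2 r1c2 r2c2 for a total of 9 + 3 + 2 + 6 + 9 = 29.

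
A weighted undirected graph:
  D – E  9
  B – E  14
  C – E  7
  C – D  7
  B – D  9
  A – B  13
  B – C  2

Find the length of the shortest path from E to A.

Candidate routes:
E - C - D - B - A: 7 + 7 + 9 + 13 = 36
E - C - B - A: 7 + 2 + 13 = 22
E - D - B - A: 9 + 9 + 13 = 31
E - B - A: 14 + 13 = 27
E - D - C - B - A: 9 + 7 + 2 + 13 = 31
The minimum is 22.

22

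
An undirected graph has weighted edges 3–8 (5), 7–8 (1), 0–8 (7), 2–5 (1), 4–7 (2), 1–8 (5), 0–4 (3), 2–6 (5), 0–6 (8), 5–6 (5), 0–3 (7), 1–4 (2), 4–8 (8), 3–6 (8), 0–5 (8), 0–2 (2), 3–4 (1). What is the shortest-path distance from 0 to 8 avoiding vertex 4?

Comparing a few candidate routes:
0-8: 7
0-3-8: 7 + 5 = 12
0-2-5-6-3-8: 2 + 1 + 5 + 8 + 5 = 21
0-2-6-3-8: 2 + 5 + 8 + 5 = 20
0-6-3-8: 8 + 8 + 5 = 21
Shortest: 7.

7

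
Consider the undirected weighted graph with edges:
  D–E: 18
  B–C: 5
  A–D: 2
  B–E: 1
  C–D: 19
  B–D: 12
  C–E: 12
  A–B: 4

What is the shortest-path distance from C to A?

9

Checking several routes:
C - D - A: 19 + 2 = 21
C - E - B - D - A: 12 + 1 + 12 + 2 = 27
C - B - E - D - A: 5 + 1 + 18 + 2 = 26
C - B - A: 5 + 4 = 9
C - B - D - A: 5 + 12 + 2 = 19
C - E - B - A: 12 + 1 + 4 = 17
Shortest: 9.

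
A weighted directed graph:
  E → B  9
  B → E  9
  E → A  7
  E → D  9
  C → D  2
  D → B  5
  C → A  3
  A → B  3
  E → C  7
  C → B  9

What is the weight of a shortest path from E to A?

Routes from E to A:
E→A: 7
E→C→A: 7 + 3 = 10
Shortest: 7.

7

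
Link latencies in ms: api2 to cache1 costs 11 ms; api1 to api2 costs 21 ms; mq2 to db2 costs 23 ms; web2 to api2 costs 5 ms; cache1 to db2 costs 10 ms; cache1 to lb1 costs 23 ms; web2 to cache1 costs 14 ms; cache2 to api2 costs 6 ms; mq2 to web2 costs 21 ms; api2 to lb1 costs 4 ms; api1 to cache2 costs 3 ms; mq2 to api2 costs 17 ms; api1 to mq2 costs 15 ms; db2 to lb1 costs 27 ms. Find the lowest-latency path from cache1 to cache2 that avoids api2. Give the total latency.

Routes from cache1 to cache2 avoiding api2:
cache1 - lb1 - db2 - mq2 - api1 - cache2: 23 + 27 + 23 + 15 + 3 = 91
cache1 - db2 - mq2 - api1 - cache2: 10 + 23 + 15 + 3 = 51
cache1 - web2 - mq2 - api1 - cache2: 14 + 21 + 15 + 3 = 53
Best route has total 51 ms.

51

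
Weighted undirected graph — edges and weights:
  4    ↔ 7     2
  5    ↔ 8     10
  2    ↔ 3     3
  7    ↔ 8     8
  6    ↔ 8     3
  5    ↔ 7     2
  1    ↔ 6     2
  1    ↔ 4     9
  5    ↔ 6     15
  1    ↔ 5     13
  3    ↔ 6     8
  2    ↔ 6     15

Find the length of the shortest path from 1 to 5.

Checking several routes:
1 -> 5: 13
1 -> 4 -> 7 -> 5: 9 + 2 + 2 = 13
1 -> 6 -> 8 -> 5: 2 + 3 + 10 = 15
The minimum is 13.

13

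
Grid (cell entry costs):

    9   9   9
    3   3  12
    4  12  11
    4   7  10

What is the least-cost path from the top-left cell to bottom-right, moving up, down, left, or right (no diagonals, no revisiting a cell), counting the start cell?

Path r0c0 -> r1c0 -> r2c0 -> r3c0 -> r3c1 -> r3c2: 9 + 3 + 4 + 4 + 7 + 10 = 37.

37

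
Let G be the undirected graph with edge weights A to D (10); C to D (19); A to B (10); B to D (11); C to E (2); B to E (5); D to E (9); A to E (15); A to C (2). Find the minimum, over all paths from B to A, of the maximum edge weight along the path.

Checking several routes:
B -> A: max(10) = 10
B -> E -> D -> A: max(5, 9, 10) = 10
B -> E -> C -> A: max(5, 2, 2) = 5
B -> D -> E -> C -> A: max(11, 9, 2, 2) = 11
The minimum achievable maximum is 5.

5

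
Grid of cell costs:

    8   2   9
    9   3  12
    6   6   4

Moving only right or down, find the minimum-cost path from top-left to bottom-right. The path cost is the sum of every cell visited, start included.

Best path: (0,0) -> (0,1) -> (1,1) -> (2,1) -> (2,2)
Cost: 8 + 2 + 3 + 6 + 4 = 23

23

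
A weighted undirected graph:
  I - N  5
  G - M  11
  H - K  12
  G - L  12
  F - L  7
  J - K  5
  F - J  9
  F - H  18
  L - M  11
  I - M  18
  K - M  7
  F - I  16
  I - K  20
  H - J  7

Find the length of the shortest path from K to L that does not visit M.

21

Routes from K to L avoiding M:
K-H-F-L: 12 + 18 + 7 = 37
K-J-H-F-L: 5 + 7 + 18 + 7 = 37
K-J-F-L: 5 + 9 + 7 = 21
K-H-J-F-L: 12 + 7 + 9 + 7 = 35
K-I-F-L: 20 + 16 + 7 = 43
Best route has total 21.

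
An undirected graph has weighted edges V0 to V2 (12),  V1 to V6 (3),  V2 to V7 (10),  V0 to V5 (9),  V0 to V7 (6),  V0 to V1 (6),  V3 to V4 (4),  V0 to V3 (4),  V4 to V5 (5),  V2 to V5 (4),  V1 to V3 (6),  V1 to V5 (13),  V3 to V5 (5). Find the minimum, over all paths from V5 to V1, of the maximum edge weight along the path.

6

A few of the V5→V1 routes:
V5 - V0 - V3 - V1: max(9, 4, 6) = 9
V5 - V3 - V0 - V1: max(5, 4, 6) = 6
V5 - V3 - V1: max(5, 6) = 6
V5 - V0 - V1: max(9, 6) = 9
V5 - V4 - V3 - V1: max(5, 4, 6) = 6
V5 - V4 - V3 - V0 - V1: max(5, 4, 4, 6) = 6
Smallest bottleneck: 6.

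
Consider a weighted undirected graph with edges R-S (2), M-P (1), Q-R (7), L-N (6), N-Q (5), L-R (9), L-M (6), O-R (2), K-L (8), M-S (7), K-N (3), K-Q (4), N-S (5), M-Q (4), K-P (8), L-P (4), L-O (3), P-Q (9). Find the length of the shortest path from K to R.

Checking several routes:
K→N→S→R: 3 + 5 + 2 = 10
K→N→L→O→R: 3 + 6 + 3 + 2 = 14
K→Q→R: 4 + 7 = 11
K→N→Q→R: 3 + 5 + 7 = 15
K→L→O→R: 8 + 3 + 2 = 13
Shortest: 10.

10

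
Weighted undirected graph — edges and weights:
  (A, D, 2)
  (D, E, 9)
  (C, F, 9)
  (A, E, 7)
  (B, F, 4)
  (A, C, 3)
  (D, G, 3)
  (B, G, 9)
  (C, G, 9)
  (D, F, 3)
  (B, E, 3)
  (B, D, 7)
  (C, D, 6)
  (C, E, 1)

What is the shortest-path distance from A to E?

Some routes from A to E:
A -> C -> E: 3 + 1 = 4
A -> E: 7
A -> D -> C -> E: 2 + 6 + 1 = 9
The minimum is 4.

4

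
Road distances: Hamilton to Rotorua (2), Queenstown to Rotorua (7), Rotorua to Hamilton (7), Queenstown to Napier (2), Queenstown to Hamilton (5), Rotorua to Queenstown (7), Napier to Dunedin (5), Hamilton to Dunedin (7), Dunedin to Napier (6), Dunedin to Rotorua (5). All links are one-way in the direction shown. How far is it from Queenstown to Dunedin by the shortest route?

7

Paths from Queenstown to Dunedin:
Queenstown -> Rotorua -> Hamilton -> Dunedin: 7 + 7 + 7 = 21
Queenstown -> Napier -> Dunedin: 2 + 5 = 7
Queenstown -> Hamilton -> Dunedin: 5 + 7 = 12
The minimum is 7.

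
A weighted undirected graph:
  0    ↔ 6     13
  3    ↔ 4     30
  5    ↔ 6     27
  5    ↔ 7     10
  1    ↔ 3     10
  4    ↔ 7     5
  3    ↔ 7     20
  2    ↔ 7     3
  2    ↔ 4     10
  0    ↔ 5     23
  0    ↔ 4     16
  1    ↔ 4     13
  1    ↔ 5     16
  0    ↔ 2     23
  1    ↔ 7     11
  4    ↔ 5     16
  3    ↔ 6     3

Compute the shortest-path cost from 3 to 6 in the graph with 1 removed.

3

Comparing a few candidate routes:
3 → 7 → 4 → 0 → 6: 20 + 5 + 16 + 13 = 54
3 → 4 → 0 → 6: 30 + 16 + 13 = 59
3 → 7 → 5 → 6: 20 + 10 + 27 = 57
3 → 6: 3
The minimum is 3.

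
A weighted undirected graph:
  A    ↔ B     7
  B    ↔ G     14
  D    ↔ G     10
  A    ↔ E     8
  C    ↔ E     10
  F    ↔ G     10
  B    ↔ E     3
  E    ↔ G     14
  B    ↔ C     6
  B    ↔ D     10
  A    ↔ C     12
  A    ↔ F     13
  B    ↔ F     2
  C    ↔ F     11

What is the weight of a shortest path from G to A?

19

Checking several routes:
G-E-B-A: 14 + 3 + 7 = 24
G-B-A: 14 + 7 = 21
G-F-B-E-A: 10 + 2 + 3 + 8 = 23
G-F-A: 10 + 13 = 23
G-F-B-A: 10 + 2 + 7 = 19
G-E-A: 14 + 8 = 22
Shortest: 19.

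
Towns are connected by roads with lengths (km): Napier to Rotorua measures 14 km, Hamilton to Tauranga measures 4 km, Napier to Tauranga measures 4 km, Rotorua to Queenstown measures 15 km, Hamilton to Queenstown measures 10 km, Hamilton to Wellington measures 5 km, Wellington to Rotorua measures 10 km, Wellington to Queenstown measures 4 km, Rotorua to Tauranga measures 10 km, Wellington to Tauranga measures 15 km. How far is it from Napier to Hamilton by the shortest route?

A few of the Napier→Hamilton routes:
Napier → Rotorua → Tauranga → Hamilton: 14 + 10 + 4 = 28
Napier → Tauranga → Wellington → Hamilton: 4 + 15 + 5 = 24
Napier → Rotorua → Wellington → Hamilton: 14 + 10 + 5 = 29
Napier → Tauranga → Hamilton: 4 + 4 = 8
Napier → Tauranga → Rotorua → Wellington → Hamilton: 4 + 10 + 10 + 5 = 29
The minimum is 8 km.

8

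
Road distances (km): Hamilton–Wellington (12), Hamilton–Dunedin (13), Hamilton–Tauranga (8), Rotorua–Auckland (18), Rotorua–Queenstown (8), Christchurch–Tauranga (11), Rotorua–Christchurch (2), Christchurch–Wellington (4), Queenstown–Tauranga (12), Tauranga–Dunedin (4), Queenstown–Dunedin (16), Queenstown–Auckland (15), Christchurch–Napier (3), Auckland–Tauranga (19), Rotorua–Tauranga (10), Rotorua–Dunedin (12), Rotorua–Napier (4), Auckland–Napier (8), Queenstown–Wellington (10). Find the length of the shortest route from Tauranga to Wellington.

Some routes from Tauranga to Wellington:
Tauranga -> Hamilton -> Wellington: 8 + 12 = 20
Tauranga -> Rotorua -> Christchurch -> Wellington: 10 + 2 + 4 = 16
Tauranga -> Dunedin -> Rotorua -> Christchurch -> Wellington: 4 + 12 + 2 + 4 = 22
Tauranga -> Christchurch -> Wellington: 11 + 4 = 15
Tauranga -> Queenstown -> Wellington: 12 + 10 = 22
Tauranga -> Rotorua -> Napier -> Christchurch -> Wellington: 10 + 4 + 3 + 4 = 21
Best route has total 15 km.

15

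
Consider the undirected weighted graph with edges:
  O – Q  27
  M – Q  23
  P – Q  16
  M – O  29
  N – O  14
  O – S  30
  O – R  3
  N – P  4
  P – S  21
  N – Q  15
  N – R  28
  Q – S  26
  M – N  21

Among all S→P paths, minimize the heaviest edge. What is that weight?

Checking several routes:
S→Q→M→N→P: max(26, 23, 21, 4) = 26
S→Q→N→P: max(26, 15, 4) = 26
S→P: max(21) = 21
S→Q→P: max(26, 16) = 26
Smallest bottleneck: 21.

21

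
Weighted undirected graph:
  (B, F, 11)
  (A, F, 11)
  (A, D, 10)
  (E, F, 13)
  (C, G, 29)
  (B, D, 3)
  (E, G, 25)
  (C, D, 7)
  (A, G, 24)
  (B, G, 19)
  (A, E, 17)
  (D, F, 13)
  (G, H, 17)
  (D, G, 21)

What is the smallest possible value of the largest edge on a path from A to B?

A few of the A→B routes:
A → D → B: max(10, 3) = 10
A → F → B: max(11, 11) = 11
A → D → F → B: max(10, 13, 11) = 13
Smallest bottleneck: 10.

10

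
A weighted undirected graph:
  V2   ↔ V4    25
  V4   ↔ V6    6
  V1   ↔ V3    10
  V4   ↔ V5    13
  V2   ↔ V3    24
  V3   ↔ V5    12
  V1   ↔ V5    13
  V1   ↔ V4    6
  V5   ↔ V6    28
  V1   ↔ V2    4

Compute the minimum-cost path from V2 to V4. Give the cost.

Checking several routes:
V2 - V4: 25
V2 - V1 - V3 - V5 - V4: 4 + 10 + 12 + 13 = 39
V2 - V1 - V5 - V4: 4 + 13 + 13 = 30
V2 - V1 - V4: 4 + 6 = 10
V2 - V3 - V5 - V4: 24 + 12 + 13 = 49
V2 - V3 - V1 - V4: 24 + 10 + 6 = 40
Best route has total 10.

10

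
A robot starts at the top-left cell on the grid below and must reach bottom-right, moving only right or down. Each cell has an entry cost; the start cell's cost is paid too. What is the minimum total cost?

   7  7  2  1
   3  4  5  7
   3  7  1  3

Cheapest: (0,0) → (1,0) → (1,1) → (1,2) → (2,2) → (2,3)
  7 + 3 + 4 + 5 + 1 + 3 = 23
(Top row then right column would cost 27.)

23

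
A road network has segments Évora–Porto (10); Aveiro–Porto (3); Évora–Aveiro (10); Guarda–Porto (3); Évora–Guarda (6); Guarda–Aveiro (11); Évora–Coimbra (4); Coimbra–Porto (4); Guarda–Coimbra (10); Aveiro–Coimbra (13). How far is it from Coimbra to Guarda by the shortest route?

7

Checking several routes:
Coimbra -> Évora -> Guarda: 4 + 6 = 10
Coimbra -> Porto -> Guarda: 4 + 3 = 7
Coimbra -> Guarda: 10
Coimbra -> Aveiro -> Porto -> Guarda: 13 + 3 + 3 = 19
Coimbra -> Porto -> Aveiro -> Guarda: 4 + 3 + 11 = 18
Coimbra -> Évora -> Porto -> Guarda: 4 + 10 + 3 = 17
Best route has total 7.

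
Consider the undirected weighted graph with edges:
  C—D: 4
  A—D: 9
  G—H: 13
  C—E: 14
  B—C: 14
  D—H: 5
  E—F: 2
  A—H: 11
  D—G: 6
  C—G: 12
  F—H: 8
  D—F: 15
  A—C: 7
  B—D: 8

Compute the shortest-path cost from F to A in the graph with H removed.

Checking several routes:
F-E-C-A: 2 + 14 + 7 = 23
F-D-C-A: 15 + 4 + 7 = 26
F-D-A: 15 + 9 = 24
F-E-C-D-A: 2 + 14 + 4 + 9 = 29
Shortest: 23.

23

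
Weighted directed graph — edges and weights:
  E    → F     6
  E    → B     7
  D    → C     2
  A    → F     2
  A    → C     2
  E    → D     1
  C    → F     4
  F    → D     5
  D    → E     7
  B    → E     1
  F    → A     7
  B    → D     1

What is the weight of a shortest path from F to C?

Paths from F to C:
F - D - C: 5 + 2 = 7
F - A - C: 7 + 2 = 9
Best route has total 7.

7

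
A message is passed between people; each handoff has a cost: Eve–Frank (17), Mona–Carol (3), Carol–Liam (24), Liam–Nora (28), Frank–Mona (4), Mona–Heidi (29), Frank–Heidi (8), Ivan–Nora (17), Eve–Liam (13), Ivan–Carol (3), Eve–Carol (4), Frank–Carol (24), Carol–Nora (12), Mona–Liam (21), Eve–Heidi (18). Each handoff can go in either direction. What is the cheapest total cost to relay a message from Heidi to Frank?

8

A few of the Heidi→Frank routes:
Heidi → Eve → Frank: 18 + 17 = 35
Heidi → Eve → Carol → Mona → Frank: 18 + 4 + 3 + 4 = 29
Heidi → Frank: 8
Heidi → Eve → Carol → Frank: 18 + 4 + 24 = 46
Heidi → Mona → Carol → Eve → Frank: 29 + 3 + 4 + 17 = 53
Heidi → Mona → Frank: 29 + 4 = 33
Best route has total 8.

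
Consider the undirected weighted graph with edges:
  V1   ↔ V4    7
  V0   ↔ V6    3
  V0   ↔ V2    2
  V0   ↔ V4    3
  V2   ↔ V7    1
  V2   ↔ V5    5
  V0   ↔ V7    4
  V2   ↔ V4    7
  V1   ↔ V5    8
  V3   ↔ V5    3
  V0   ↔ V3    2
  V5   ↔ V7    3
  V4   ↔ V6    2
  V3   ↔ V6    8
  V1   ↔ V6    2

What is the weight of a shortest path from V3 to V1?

Checking several routes:
V3 - V0 - V6 - V1: 2 + 3 + 2 = 7
V3 - V5 - V1: 3 + 8 = 11
V3 - V0 - V4 - V6 - V1: 2 + 3 + 2 + 2 = 9
V3 - V0 - V4 - V1: 2 + 3 + 7 = 12
V3 - V6 - V1: 8 + 2 = 10
Shortest: 7.

7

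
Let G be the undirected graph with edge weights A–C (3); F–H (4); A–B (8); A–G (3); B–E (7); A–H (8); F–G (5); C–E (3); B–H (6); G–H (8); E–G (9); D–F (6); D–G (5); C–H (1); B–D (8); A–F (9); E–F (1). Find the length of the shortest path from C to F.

Some routes from C to F:
C→E→F: 3 + 1 = 4
C→A→G→F: 3 + 3 + 5 = 11
C→H→F: 1 + 4 = 5
Best route has total 4.

4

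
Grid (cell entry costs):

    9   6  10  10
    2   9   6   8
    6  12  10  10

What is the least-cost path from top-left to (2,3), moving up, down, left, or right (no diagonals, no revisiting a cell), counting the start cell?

44

Path [0,0] → [1,0] → [1,1] → [1,2] → [1,3] → [2,3]: 9 + 2 + 9 + 6 + 8 + 10 = 44.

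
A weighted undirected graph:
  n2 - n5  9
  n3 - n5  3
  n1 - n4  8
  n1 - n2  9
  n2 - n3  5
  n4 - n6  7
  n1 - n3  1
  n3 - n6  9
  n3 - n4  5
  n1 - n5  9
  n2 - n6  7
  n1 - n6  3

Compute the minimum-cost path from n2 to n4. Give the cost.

Checking several routes:
n2 → n6 → n4: 7 + 7 = 14
n2 → n3 → n1 → n4: 5 + 1 + 8 = 14
n2 → n3 → n4: 5 + 5 = 10
Shortest: 10.

10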